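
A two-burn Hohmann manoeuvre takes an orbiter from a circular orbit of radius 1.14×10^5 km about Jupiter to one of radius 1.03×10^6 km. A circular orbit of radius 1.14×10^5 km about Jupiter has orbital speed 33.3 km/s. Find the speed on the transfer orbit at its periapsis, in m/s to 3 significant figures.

v = 44700 m/s

From the circular-orbit relation v² = μ/r at r = 1.14×10^5 km: μ = v²r = (33.3)² × 1.14×10^5 = 1.26413×10^8 km³/s².
Semi-major axis of the transfer orbit: a_t = (1.140×10^5 + 1.030×10^6)/2 = 5.720×10^5 km.
The periapsis of the transfer ellipse is at r = 1.140×10^5 km.
Vis-viva: v = √[μ(2/r − 1/a_t)] = √[1.26413×10^8 × (2/1.140×10^5 − 1/5.720×10^5)] = 44.69 km/s.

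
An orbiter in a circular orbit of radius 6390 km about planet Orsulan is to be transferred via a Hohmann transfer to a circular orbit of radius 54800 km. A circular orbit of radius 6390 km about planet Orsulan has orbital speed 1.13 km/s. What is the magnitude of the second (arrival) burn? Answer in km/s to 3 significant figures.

Δv₂ = 0.210 km/s

From the circular-orbit relation v² = μ/r at r = 6390 km: μ = v²r = (1.13)² × 6390 = 8159.39 km³/s².
Semi-major axis of the transfer orbit: a_t = (6390 + 54800)/2 = 30595 km.
Circular speed at r = 54800 km: v_c = √(μ/r) = 0.38587 km/s.
Vis-viva on the transfer ellipse at r = 54800 km gives v_t = √[μ(2/r − 1/a_t)] = 0.17635 km/s.
Δv₂ = |v_t − v_c| = |0.17635 − 0.38587| = 0.2095 km/s.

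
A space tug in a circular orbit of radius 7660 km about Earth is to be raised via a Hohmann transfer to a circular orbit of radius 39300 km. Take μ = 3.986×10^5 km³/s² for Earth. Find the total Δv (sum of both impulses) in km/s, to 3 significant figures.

Δv = 3.48 km/s

The Hohmann ellipse has a_t = (r₁ + r₂)/2 = 23480 km.
Circular speed at r₁: v₁ = √(μ/r₁) = √(3.986×10^5/7660) = 7.214 km/s.
Transfer-orbit speed at r₁ (vis-viva equation): v_p = √[μ(2/r₁ − 1/a_t)] = 9.333 km/s.
First burn Δv₁ = |v_p − v₁| = 2.119 km/s.
Circular speed at r₂: v₂ = √(μ/r₂) = 3.185 km/s.
Transfer-orbit speed at r₂: v_a = √[μ(2/r₂ − 1/a_t)] = 1.819 km/s.
Second burn Δv₂ = |v₂ − v_a| = 1.366 km/s.
Total Δv = Δv₁ + Δv₂ = 3.485 km/s.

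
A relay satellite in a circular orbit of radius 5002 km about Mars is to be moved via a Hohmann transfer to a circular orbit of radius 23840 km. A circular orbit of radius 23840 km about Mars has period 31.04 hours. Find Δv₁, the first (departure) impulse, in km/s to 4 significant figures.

From Kepler's third law T² = 4π²r³/μ at r = 23840 km, T = 31.04 hours = 31.04 × 3600 s = 1.11744×10^5 s: μ = 4π²r³/T² = 42838.1 km³/s².
The Hohmann ellipse has a_t = (r₁ + r₂)/2 = 14421 km.
Circular speed at r = 5002 km: v_c = √(μ/r) = 2.9265 km/s.
Transfer-orbit speed at the same r (vis-viva, a = a_t): v_t = √[μ(2/r − 1/a_t)] = 3.7627 km/s.
Δv₁ = |v_t − v_c| = |3.7627 − 2.9265| = 0.8362 km/s.

Δv₁ = 0.8362 km/s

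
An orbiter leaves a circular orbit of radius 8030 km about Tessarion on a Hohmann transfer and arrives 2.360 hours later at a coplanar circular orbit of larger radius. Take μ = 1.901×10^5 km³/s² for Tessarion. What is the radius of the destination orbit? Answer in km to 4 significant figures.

r₂ = 14290 km

Transfer time t = 2.360 hours = 8496 s, and t = π√(a_t³/μ).
So a_t = (μ t²/π²)^(1/3) = (1.901×10^5 × (8496)² / π²)^(1/3) = 11161 km.
Since a_t = (r₁ + r₂)/2, r₂ = 2a_t − r₁ = 2×11161 − 8030 = 14292 km.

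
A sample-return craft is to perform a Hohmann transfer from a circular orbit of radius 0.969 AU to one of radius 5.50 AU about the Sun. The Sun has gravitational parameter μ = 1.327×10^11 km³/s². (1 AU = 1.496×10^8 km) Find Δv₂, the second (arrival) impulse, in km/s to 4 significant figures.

Δv₂ = 5.749 km/s

In km: r₁ = 0.969 × 1.496×10^8 = 1.449624×10^8 km; r₂ = 5.50 × 1.496×10^8 = 8.228×10^8 km.
Semi-major axis of the transfer orbit: a_t = (1.449624×10^8 + 8.228×10^8)/2 = 4.838812×10^8 km.
Circular speed at r = 8.228×10^8 km: v_c = √(μ/r) = 12.70 km/s.
Transfer-orbit speed at the same r (vis-viva, a = a_t): v_t = √[μ(2/r − 1/a_t)] = 6.951 km/s.
Δv₂ = |v_t − v_c| = |6.951 − 12.70| = 5.749 km/s.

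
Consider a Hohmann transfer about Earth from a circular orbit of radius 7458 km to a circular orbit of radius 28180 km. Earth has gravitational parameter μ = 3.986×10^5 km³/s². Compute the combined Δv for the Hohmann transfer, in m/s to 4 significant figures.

The Hohmann ellipse has a_t = (r₁ + r₂)/2 = 17819 km.
At r₁ the circular-orbit speed is v₁ = √(μ/r₁) = 7.311 km/s.
Transfer-orbit speed at r₁ (vis-viva): v_p = √[μ(2/r₁ − 1/a_t)] = 9.194 km/s.
First burn Δv₁ = |v_p − v₁| = 1.883 km/s.
At r₂, v₂ = √(μ/r₂) = 3.761 km/s.
Transfer-orbit speed at r₂: v_a = √[μ(2/r₂ − 1/a_t)] = 2.433 km/s.
Second burn Δv₂ = |v₂ − v_a| = 1.328 km/s.
Δv = Δv₁ + Δv₂ = 1.883 + 1.328 = 3.211 km/s.

Δv = 3211 m/s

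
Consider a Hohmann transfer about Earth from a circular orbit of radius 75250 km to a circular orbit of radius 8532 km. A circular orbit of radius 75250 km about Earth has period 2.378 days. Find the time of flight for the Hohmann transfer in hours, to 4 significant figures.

From Kepler's third law T² = 4π²r³/μ at r = 75250 km, T = 2.378 days = 2.378 × 86400 s = 2.054592×10^5 s: μ = 4π²r³/T² = 3.98500×10^5 km³/s².
The Hohmann ellipse has a_t = (r₁ + r₂)/2 = 41891 km.
By Kepler's third law the transfer-orbit period is T = 2π√(a_t³/μ), so t = T/2 = 42670 s.
Converting: 42670 s ÷ 3600 s/hour = 11.85 hours.

t = 11.85 hours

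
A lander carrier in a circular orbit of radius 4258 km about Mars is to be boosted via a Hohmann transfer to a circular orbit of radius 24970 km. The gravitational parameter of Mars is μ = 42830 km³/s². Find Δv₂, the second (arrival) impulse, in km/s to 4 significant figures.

Δv₂ = 0.6027 km/s

The Hohmann ellipse has a_t = (r₁ + r₂)/2 = 14614 km.
Circular speed at r = 24970 km: v_c = √(μ/r) = 1.30968 km/s.
Vis-viva on the transfer ellipse at r = 24970 km gives v_t = √[μ(2/r − 1/a_t)] = 0.706941 km/s.
Δv₂ = |v_t − v_c| = |0.706941 − 1.30968| = 0.6027 km/s.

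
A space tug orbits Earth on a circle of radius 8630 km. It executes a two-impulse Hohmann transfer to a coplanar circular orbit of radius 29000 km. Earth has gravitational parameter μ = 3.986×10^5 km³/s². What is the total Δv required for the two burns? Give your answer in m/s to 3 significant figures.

Semi-major axis of the transfer orbit: a_t = (8630 + 29000)/2 = 18815 km.
Circular speed at r₁: v₁ = √(μ/r₁) = √(3.986×10^5/8630) = 6.796 km/s.
On the transfer ellipse at r₁, vis-viva equation gives v_p = √[μ(2/r₁ − 1/a_t)] = 8.437 km/s.
First burn Δv₁ = |v_p − v₁| = 1.641 km/s.
Circular speed at r₂: v₂ = √(μ/r₂) = 3.70740 km/s.
Transfer-orbit speed at r₂: v_a = √[μ(2/r₂ − 1/a_t)] = 2.51086 km/s.
Second burn Δv₂ = |v₂ − v_a| = 1.197 km/s.
Δv = Δv₁ + Δv₂ = 1.641 + 1.197 = 2.838 km/s.

Δv = 2840 m/s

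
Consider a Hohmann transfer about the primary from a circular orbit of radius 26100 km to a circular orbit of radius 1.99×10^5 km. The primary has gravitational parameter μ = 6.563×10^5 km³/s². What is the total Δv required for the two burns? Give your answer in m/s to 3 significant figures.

Δv = 2590 m/s

Semi-major axis of the transfer orbit: a_t = (26100 + 1.990×10^5)/2 = 1.1255×10^5 km.
At r₁ the circular-orbit speed is v₁ = √(μ/r₁) = 5.0145 km/s.
Transfer-orbit speed at r₁ (vis-viva): v_p = √[μ(2/r₁ − 1/a_t)] = 6.6678 km/s.
First burn Δv₁ = |v_p − v₁| = 1.6533 km/s.
At r₂, v₂ = √(μ/r₂) = 1.816037 km/s.
Transfer-orbit speed at r₂: v_a = √[μ(2/r₂ − 1/a_t)] = 0.8745249 km/s.
Second burn Δv₂ = |v₂ − v_a| = 0.94151 km/s.
Total Δv = Δv₁ + Δv₂ = 2.595 km/s.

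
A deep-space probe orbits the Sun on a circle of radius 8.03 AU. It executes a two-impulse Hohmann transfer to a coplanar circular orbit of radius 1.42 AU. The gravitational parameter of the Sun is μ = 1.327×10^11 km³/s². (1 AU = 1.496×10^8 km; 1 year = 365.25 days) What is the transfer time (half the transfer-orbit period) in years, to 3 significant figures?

In km: r₁ = 8.03 × 1.496×10^8 = 1.201288×10^9 km; r₂ = 1.42 × 1.496×10^8 = 2.12432×10^8 km.
Transfer-ellipse semi-major axis a_t = (r₁ + r₂)/2 = (1.201288×10^9 + 2.12432×10^8)/2 = 7.0686×10^8 km.
Transfer time t = π√(a_t³/μ) = π√((7.0686×10^8)³ / 1.327×10^11) = 1.621×10^8 s.
Converting: 1.621×10^8 s ÷ 3.15576×10^7 s/year (365.25 × 86400) = 5.14 years.

t = 5.14 years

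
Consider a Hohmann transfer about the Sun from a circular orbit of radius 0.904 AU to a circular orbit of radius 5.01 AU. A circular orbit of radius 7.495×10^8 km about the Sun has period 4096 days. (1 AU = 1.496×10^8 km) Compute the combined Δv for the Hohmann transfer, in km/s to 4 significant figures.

From Kepler's third law T² = 4π²r³/μ at r = 7.495×10^8 km, T = 4096 days = 4096 × 86400 s = 3.538944×10^8 s: μ = 4π²r³/T² = 1.32717×10^11 km³/s².
In km: r₁ = 0.904 × 1.496×10^8 = 1.352384×10^8 km; r₂ = 5.01 × 1.496×10^8 = 7.49496×10^8 km.
The Hohmann ellipse has a_t = (r₁ + r₂)/2 = 4.423672×10^8 km.
At r₁ the circular-orbit speed is v₁ = √(μ/r₁) = 31.33 km/s.
On the transfer ellipse at r₁, v² = μ(2/r − 1/a) gives v_p = √[μ(2/r₁ − 1/a_t)] = 40.78 km/s.
First burn Δv₁ = |v_p − v₁| = 9.450 km/s.
At r₂, v₂ = √(μ/r₂) = 13.307 km/s.
Transfer-orbit speed at r₂: v_a = √[μ(2/r₂ − 1/a_t)] = 7.3576 km/s.
Second burn Δv₂ = |v₂ − v_a| = 5.949 km/s.
Δv = Δv₁ + Δv₂ = 9.450 + 5.949 = 15.40 km/s.

Δv = 15.40 km/s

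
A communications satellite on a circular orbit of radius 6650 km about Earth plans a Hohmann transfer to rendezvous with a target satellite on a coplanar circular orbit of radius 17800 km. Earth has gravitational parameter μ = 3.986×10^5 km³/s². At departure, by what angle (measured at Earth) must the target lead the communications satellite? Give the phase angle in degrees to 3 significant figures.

φ = 77.5°

Transfer-ellipse semi-major axis a_t = (r₁ + r₂)/2 = (6650 + 17800)/2 = 12225 km.
The half-period of the transfer ellipse is t = π√(a_t³/μ) = 6726.0 s.
The target's mean motion on its circular orbit is ω₂ = √(μ/r₂³) = 2.6585×10^-4 rad/s.
Angle swept by the target during transfer: ω₂·t = 1.7881 rad = 102.5°.
Arrival is 180° from departure on the ellipse, so φ = 180° − 102.5° = 77.5°.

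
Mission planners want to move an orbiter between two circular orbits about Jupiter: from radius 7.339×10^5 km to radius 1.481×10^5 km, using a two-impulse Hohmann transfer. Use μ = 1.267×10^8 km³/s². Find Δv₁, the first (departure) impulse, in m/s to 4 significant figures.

Transfer-ellipse semi-major axis a_t = (r₁ + r₂)/2 = (7.339×10^5 + 1.481×10^5)/2 = 4.410×10^5 km.
Circular speed at r = 7.339×10^5 km: v_c = √(μ/r) = 13.139 km/s.
Vis-viva on the transfer ellipse at r = 7.339×10^5 km gives v_t = √[μ(2/r − 1/a_t)] = 7.6143 km/s.
Δv₁ = |v_t − v_c| = |7.6143 − 13.139| = 5.525 km/s.

Δv₁ = 5525 m/s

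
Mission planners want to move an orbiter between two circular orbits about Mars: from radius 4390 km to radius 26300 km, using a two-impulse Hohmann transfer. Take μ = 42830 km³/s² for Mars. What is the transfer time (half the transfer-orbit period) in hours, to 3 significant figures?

t = 8.02 hours

Semi-major axis of the transfer orbit: a_t = (4390 + 26300)/2 = 15345 km.
By Kepler's third law the transfer-orbit period is T = 2π√(a_t³/μ), so t = T/2 = 28860 s.
Converting: 28860 s ÷ 3600 s/hour = 8.02 hours.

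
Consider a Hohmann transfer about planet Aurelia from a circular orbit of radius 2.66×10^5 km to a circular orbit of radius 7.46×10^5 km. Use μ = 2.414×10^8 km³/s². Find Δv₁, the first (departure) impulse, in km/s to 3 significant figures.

Δv₁ = 6.45 km/s

Transfer-ellipse semi-major axis a_t = (r₁ + r₂)/2 = (2.660×10^5 + 7.460×10^5)/2 = 5.060×10^5 km.
On the circular orbit at r = 2.660×10^5 km, v_c = √(μ/r) = 30.125 km/s.
Transfer-orbit speed at the same r (vis-viva, a = a_t): v_t = √[μ(2/r − 1/a_t)] = 36.578 km/s.
Δv₁ = |v_t − v_c| = |36.578 − 30.125| = 6.453 km/s.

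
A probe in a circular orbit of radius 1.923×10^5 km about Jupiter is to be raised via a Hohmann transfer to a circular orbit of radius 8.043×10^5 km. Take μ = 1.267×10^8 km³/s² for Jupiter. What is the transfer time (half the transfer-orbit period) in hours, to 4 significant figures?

Semi-major axis of the transfer orbit: a_t = (1.923×10^5 + 8.043×10^5)/2 = 4.983×10^5 km.
Transfer time t = π√(a_t³/μ) = π√((4.983×10^5)³ / 1.267×10^8) = 98170 s.
Converting: 98170 s ÷ 3600 s/hour = 27.27 hours.

t = 27.27 hours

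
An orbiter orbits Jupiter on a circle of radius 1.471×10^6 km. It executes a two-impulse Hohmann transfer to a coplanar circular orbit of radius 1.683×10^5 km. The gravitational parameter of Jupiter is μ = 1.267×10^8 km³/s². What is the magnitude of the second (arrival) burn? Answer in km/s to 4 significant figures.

Semi-major axis of the transfer orbit: a_t = (1.471×10^6 + 1.683×10^5)/2 = 8.1965×10^5 km.
Circular speed at r = 1.683×10^5 km: v_c = √(μ/r) = 27.438 km/s.
Transfer-orbit speed at the same r (vis-viva, a = a_t): v_t = √[μ(2/r − 1/a_t)] = 36.757 km/s.
Δv₂ = |v_t − v_c| = |36.757 − 27.438| = 9.319 km/s.

Δv₂ = 9.319 km/s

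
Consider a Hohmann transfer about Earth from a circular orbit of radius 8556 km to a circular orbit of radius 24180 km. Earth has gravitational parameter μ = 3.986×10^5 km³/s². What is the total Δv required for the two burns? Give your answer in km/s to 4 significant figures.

Δv = 2.595 km/s

Semi-major axis of the transfer orbit: a_t = (8556 + 24180)/2 = 16368 km.
At r₁ the circular-orbit speed is v₁ = √(μ/r₁) = 6.8255 km/s.
Transfer-orbit speed at r₁ (vis-viva equation): v_p = √[μ(2/r₁ − 1/a_t)] = 8.2959 km/s.
First burn Δv₁ = |v_p − v₁| = 1.470 km/s.
Circular speed at r₂: v₂ = √(μ/r₂) = 4.060 km/s.
Transfer-orbit speed at r₂: v_a = √[μ(2/r₂ − 1/a_t)] = 2.935 km/s.
Second burn Δv₂ = |v₂ − v_a| = 1.125 km/s.
Total Δv = Δv₁ + Δv₂ = 2.595 km/s.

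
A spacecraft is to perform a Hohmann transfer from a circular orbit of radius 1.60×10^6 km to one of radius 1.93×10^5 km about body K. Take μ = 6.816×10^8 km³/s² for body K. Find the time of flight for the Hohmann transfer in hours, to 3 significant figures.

t = 28.4 hours

Transfer-ellipse semi-major axis a_t = (r₁ + r₂)/2 = (1.600×10^6 + 1.930×10^5)/2 = 8.965×10^5 km.
Transfer time t = π√(a_t³/μ) = π√((8.965×10^5)³ / 6.816×10^8) = 1.021×10^5 s.
Converting: 1.021×10^5 s ÷ 3600 s/hour = 28.4 hours.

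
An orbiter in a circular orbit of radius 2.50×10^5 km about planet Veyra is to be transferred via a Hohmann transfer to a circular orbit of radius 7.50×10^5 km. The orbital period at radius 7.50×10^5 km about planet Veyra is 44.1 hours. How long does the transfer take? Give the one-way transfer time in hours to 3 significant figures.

From Kepler's third law T² = 4π²r³/μ at r = 7.50×10^5 km, T = 44.1 hours = 44.1 × 3600 s = 1.5876×10^5 s: μ = 4π²r³/T² = 6.60787×10^8 km³/s².
Semi-major axis of the transfer orbit: a_t = (2.500×10^5 + 7.500×10^5)/2 = 5.000×10^5 km.
Transfer time t = π√(a_t³/μ) = π√((5.000×10^5)³ / 6.60787×10^8) = 43210 s.
Converting: 43210 s ÷ 3600 s/hour = 12.0 hours.

t = 12.0 hours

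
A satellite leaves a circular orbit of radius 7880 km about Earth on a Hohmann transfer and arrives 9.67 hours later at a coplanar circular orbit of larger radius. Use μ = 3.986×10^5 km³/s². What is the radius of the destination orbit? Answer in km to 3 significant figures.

r₂ = 65300 km

Transfer time t = 9.67 hours = 34812 s, and t = π√(a_t³/μ).
So a_t = (μ t²/π²)^(1/3) = (3.986×10^5 × (34812)² / π²)^(1/3) = 36579 km.
Since a_t = (r₁ + r₂)/2, r₂ = 2a_t − r₁ = 2×36579 − 7880 = 65278 km.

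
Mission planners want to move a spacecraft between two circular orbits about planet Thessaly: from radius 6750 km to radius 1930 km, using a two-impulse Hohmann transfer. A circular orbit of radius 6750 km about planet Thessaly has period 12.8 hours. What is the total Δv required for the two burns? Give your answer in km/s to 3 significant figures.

Δv = 0.732 km/s

From Kepler's third law T² = 4π²r³/μ at r = 6750 km, T = 12.8 hours = 12.8 × 3600 s = 46080 s: μ = 4π²r³/T² = 5718.03 km³/s².
Semi-major axis of the transfer orbit: a_t = (6750 + 1930)/2 = 4340 km.
Circular speed at r₁: v₁ = √(μ/r₁) = √(5718.03/6750) = 0.92039 km/s.
Transfer-orbit speed at r₁ (vis-viva): v_a = √[μ(2/r₁ − 1/a_t)] = 0.61377 km/s.
First burn Δv₁ = |v_a − v₁| = 0.30662 km/s.
Circular speed at r₂: v₂ = √(μ/r₂) = 1.72125 km/s.
Transfer-orbit speed at r₂: v_p = √[μ(2/r₂ − 1/a_t)] = 2.14660 km/s.
Second burn Δv₂ = |v₂ − v_p| = 0.42535 km/s.
Δv = Δv₁ + Δv₂ = 0.30662 + 0.42535 = 0.7320 km/s.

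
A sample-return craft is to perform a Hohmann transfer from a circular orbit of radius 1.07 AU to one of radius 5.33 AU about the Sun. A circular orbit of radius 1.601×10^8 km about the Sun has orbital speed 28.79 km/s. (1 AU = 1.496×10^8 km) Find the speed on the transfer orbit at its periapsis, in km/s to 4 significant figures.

From the circular-orbit relation v² = μ/r at r = 1.601×10^8 km: μ = v²r = (28.79)² × 1.601×10^8 = 1.32701×10^11 km³/s².
In km: r₁ = 1.07 × 1.496×10^8 = 1.60072×10^8 km; r₂ = 5.33 × 1.496×10^8 = 7.97368×10^8 km.
The Hohmann ellipse has a_t = (r₁ + r₂)/2 = 4.7872×10^8 km.
The periapsis of the transfer ellipse is at r = 1.60072×10^8 km.
Vis-viva: v = √[μ(2/r − 1/a_t)] = √[1.32701×10^11 × (2/1.60072×10^8 − 1/4.7872×10^8)] = 37.16 km/s.

v = 37.16 km/s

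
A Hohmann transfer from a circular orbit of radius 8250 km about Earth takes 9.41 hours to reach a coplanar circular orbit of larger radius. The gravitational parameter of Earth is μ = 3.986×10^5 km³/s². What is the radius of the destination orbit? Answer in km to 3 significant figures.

r₂ = 63600 km

Transfer time t = 9.41 hours = 33876 s, and t = π√(a_t³/μ).
So a_t = (μ t²/π²)^(1/3) = (3.986×10^5 × (33876)² / π²)^(1/3) = 35920 km.
Since a_t = (r₁ + r₂)/2, r₂ = 2a_t − r₁ = 2×35920 − 8250 = 63590 km.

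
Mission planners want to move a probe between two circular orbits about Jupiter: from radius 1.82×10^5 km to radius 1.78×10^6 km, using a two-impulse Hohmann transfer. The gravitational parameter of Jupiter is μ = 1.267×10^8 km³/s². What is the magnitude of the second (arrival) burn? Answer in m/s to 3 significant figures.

The Hohmann ellipse has a_t = (r₁ + r₂)/2 = 9.810×10^5 km.
On the circular orbit at r = 1.780×10^6 km, v_c = √(μ/r) = 8.437 km/s.
Transfer-orbit speed at the same r (vis-viva, a = a_t): v_t = √[μ(2/r − 1/a_t)] = 3.634 km/s.
Δv₂ = |v_t − v_c| = |3.634 − 8.437| = 4.803 km/s.

Δv₂ = 4800 m/s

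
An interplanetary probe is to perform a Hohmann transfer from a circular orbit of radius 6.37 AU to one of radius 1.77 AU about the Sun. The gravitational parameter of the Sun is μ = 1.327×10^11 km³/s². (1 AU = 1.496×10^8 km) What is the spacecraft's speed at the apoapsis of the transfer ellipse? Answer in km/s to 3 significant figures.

v = 7.78 km/s

In km: r₁ = 6.37 × 1.496×10^8 = 9.52952×10^8 km; r₂ = 1.77 × 1.496×10^8 = 2.64792×10^8 km.
The Hohmann ellipse has a_t = (r₁ + r₂)/2 = 6.08872×10^8 km.
At apoapsis, r = 9.52952×10^8 km.
Vis-viva: v = √[μ(2/r − 1/a_t)] = √[1.327×10^11 × (2/9.52952×10^8 − 1/6.08872×10^8)] = 7.782 km/s.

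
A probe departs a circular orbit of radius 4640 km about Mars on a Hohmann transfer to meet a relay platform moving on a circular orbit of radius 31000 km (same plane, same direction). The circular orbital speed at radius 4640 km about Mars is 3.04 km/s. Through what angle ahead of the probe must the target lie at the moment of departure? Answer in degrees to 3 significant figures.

φ = 102°

From the circular-orbit relation v² = μ/r at r = 4640 km: μ = v²r = (3.04)² × 4640 = 42881.0 km³/s².
Transfer-ellipse semi-major axis a_t = (r₁ + r₂)/2 = (4640 + 31000)/2 = 17820 km.
The half-period of the transfer ellipse is t = π√(a_t³/μ) = 36089 s.
The target's mean motion on its circular orbit is ω₂ = √(μ/r₂³) = 3.7939×10^-5 rad/s.
Angle swept by the target during transfer: ω₂·t = 1.3692 rad = 78.45°.
Arrival is 180° from departure on the ellipse, so φ = 180° − 78.45° = 102°.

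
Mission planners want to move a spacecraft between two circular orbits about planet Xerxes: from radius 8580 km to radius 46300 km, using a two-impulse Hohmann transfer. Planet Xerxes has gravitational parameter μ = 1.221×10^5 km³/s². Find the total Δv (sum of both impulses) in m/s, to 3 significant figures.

Δv = 1840 m/s

The Hohmann ellipse has a_t = (r₁ + r₂)/2 = 27440 km.
At r₁ the circular-orbit speed is v₁ = √(μ/r₁) = 3.772 km/s.
On the transfer ellipse at r₁, vis-viva gives v_p = √[μ(2/r₁ − 1/a_t)] = 4.900 km/s.
First burn Δv₁ = |v_p − v₁| = 1.128 km/s.
At r₂, v₂ = √(μ/r₂) = 1.624 km/s.
Transfer-orbit speed at r₂: v_a = √[μ(2/r₂ − 1/a_t)] = 0.9081 km/s.
Second burn Δv₂ = |v₂ − v_a| = 0.7159 km/s.
Total Δv = Δv₁ + Δv₂ = 1.844 km/s.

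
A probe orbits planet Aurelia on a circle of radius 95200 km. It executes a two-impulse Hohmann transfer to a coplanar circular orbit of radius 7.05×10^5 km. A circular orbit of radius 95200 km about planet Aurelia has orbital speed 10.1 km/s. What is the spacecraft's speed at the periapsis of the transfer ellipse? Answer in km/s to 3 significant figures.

From the circular-orbit relation v² = μ/r at r = 95200 km: μ = v²r = (10.1)² × 95200 = 9.71135×10^6 km³/s².
The Hohmann ellipse has a_t = (r₁ + r₂)/2 = 4.001×10^5 km.
At periapsis, r = 95200 km.
Applying v² = μ(2/r − 1/a_t): v = 13.41 km/s.

v = 13.4 km/s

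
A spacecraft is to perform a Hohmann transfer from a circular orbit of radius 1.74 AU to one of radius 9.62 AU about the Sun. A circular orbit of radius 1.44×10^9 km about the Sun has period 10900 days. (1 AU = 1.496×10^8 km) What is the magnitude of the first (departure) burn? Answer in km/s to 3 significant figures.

From Kepler's third law T² = 4π²r³/μ at r = 1.44×10^9 km, T = 10900 days = 10900 × 86400 s = 9.4176×10^8 s: μ = 4π²r³/T² = 1.32913×10^11 km³/s².
In km: r₁ = 1.74 × 1.496×10^8 = 2.60304×10^8 km; r₂ = 9.62 × 1.496×10^8 = 1.439152×10^9 km.
Semi-major axis of the transfer orbit: a_t = (2.60304×10^8 + 1.439152×10^9)/2 = 8.49728×10^8 km.
On the circular orbit at r = 2.60304×10^8 km, v_c = √(μ/r) = 22.5966 km/s.
Transfer-orbit speed at the same r (vis-viva, a = a_t): v_t = √[μ(2/r − 1/a_t)] = 29.4074 km/s.
Δv₁ = |v_t − v_c| = |29.4074 − 22.5966| = 6.811 km/s.

Δv₁ = 6.81 km/s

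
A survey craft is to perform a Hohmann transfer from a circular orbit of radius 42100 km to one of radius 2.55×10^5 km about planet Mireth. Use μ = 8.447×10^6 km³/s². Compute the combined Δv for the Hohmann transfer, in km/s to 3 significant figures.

Semi-major axis of the transfer orbit: a_t = (42100 + 2.550×10^5)/2 = 1.4855×10^5 km.
At r₁ the circular-orbit speed is v₁ = √(μ/r₁) = 14.165 km/s.
Transfer-orbit speed at r₁ (vis-viva equation): v_p = √[μ(2/r₁ − 1/a_t)] = 18.559 km/s.
First burn Δv₁ = |v_p − v₁| = 4.394 km/s.
Circular speed at r₂: v₂ = √(μ/r₂) = 5.755 km/s.
Transfer-orbit speed at r₂: v_a = √[μ(2/r₂ − 1/a_t)] = 3.064 km/s.
Second burn Δv₂ = |v₂ − v_a| = 2.691 km/s.
Δv = Δv₁ + Δv₂ = 4.394 + 2.691 = 7.085 km/s.

Δv = 7.09 km/s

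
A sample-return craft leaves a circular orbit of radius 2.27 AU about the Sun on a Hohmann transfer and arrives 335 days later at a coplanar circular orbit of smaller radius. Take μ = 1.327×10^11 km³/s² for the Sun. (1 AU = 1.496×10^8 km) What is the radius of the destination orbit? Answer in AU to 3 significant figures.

In km: r₁ = 2.27 × 1.496×10^8 = 3.39592×10^8 km.
Transfer time t = 335 days = 2.8944×10^7 s, and t = π√(a_t³/μ).
So a_t = (μ t²/π²)^(1/3) = (1.327×10^11 × (2.8944×10^7)² / π²)^(1/3) = 2.2416×10^8 km.
Since a_t = (r₁ + r₂)/2, r₂ = 2a_t − r₁ = 2×2.2416×10^8 − 3.39592×10^8 = 1.08728×10^8 km.
In AU: r₂ = 1.08728×10^8 / 1.496×10^8 = 0.727 AU.

r₂ = 0.727 AU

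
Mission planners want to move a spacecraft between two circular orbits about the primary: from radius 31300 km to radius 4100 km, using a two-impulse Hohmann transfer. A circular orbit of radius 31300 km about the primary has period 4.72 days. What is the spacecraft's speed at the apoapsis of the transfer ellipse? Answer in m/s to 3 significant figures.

v = 232 m/s

From Kepler's third law T² = 4π²r³/μ at r = 31300 km, T = 4.72 days = 4.72 × 86400 s = 4.07808×10^5 s: μ = 4π²r³/T² = 7279.16 km³/s².
The Hohmann ellipse has a_t = (r₁ + r₂)/2 = 17700 km.
The apoapsis of the transfer ellipse is at r = 31300 km.
Applying v² = μ(2/r − 1/a_t): v = 0.2321 km/s.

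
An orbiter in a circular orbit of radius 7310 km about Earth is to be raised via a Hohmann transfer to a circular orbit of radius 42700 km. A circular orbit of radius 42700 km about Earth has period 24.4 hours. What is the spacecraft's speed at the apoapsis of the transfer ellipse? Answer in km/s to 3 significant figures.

From Kepler's third law T² = 4π²r³/μ at r = 42700 km, T = 24.4 hours = 24.4 × 3600 s = 87840 s: μ = 4π²r³/T² = 3.98344×10^5 km³/s².
Transfer-ellipse semi-major axis a_t = (r₁ + r₂)/2 = (7310 + 42700)/2 = 25005 km.
The apoapsis of the transfer ellipse is at r = 42700 km.
From the vis-viva equation, v = √[μ(2/r − 1/a_t)] = 1.651 km/s.

v = 1.65 km/s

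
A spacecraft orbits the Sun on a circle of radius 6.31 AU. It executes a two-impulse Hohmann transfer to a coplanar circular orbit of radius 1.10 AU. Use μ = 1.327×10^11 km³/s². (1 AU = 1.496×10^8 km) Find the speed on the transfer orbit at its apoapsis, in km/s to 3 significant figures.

In km: r₁ = 6.31 × 1.496×10^8 = 9.43976×10^8 km; r₂ = 1.10 × 1.496×10^8 = 1.6456×10^8 km.
Semi-major axis of the transfer orbit: a_t = (9.43976×10^8 + 1.6456×10^8)/2 = 5.54268×10^8 km.
At apoapsis, r = 9.43976×10^8 km.
From the vis-viva equation, v = √[μ(2/r − 1/a_t)] = 6.460 km/s.

v = 6.46 km/s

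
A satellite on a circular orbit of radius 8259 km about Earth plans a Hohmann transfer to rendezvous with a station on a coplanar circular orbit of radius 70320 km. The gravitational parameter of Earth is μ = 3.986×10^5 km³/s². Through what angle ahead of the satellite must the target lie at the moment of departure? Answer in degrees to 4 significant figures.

Transfer-ellipse semi-major axis a_t = (r₁ + r₂)/2 = (8259 + 70320)/2 = 39289.5 km.
The half-period of the transfer ellipse is t = π√(a_t³/μ) = 38750 s.
Target angular speed ω₂ = √(μ/r₂³) = 3.386×10^-5 rad/s.
Angle swept by the target during transfer: ω₂·t = 1.312 rad = 75.17°.
Arrival is 180° from departure on the ellipse, so φ = 180° − 75.17° = 104.8°.

φ = 104.8°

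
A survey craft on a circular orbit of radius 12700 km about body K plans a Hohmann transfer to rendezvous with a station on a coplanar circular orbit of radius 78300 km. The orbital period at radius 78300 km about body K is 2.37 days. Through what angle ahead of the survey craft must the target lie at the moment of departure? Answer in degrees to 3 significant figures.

φ = 100°

From Kepler's third law T² = 4π²r³/μ at r = 78300 km, T = 2.37 days = 2.37 × 86400 s = 2.04768×10^5 s: μ = 4π²r³/T² = 4.51982×10^5 km³/s².
Semi-major axis of the transfer orbit: a_t = (12700 + 78300)/2 = 45500 km.
The half-period of the transfer ellipse is t = π√(a_t³/μ) = 45353 s.
The target's mean motion on its circular orbit is ω₂ = √(μ/r₂³) = 3.0684×10^-5 rad/s.
Angle swept by the target during transfer: ω₂·t = 1.3916 rad = 79.73°.
The survey craft traverses 180° on the transfer ellipse, so the target must lead by 180° − 79.73° = 100°.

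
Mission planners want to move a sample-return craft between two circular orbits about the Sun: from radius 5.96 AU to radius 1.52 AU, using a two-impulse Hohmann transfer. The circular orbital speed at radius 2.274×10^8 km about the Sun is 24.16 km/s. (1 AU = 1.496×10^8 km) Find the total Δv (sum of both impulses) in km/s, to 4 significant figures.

From the circular-orbit relation v² = μ/r at r = 2.274×10^8 km: μ = v²r = (24.16)² × 2.274×10^8 = 1.32735×10^11 km³/s².
In km: r₁ = 5.96 × 1.496×10^8 = 8.91616×10^8 km; r₂ = 1.52 × 1.496×10^8 = 2.27392×10^8 km.
Semi-major axis of the transfer orbit: a_t = (8.91616×10^8 + 2.27392×10^8)/2 = 5.59504×10^8 km.
Circular speed at r₁: v₁ = √(μ/r₁) = √(1.32735×10^11/8.91616×10^8) = 12.201 km/s.
On the transfer ellipse at r₁, v² = μ(2/r − 1/a) gives v_a = √[μ(2/r₁ − 1/a_t)] = 7.7784 km/s.
First burn Δv₁ = |v_a − v₁| = 4.423 km/s.
At r₂, v₂ = √(μ/r₂) = 24.160 km/s.
Transfer-orbit speed at r₂: v_p = √[μ(2/r₂ − 1/a_t)] = 30.499 km/s.
Second burn Δv₂ = |v₂ − v_p| = 6.339 km/s.
Total Δv = Δv₁ + Δv₂ = 10.76 km/s.

Δv = 10.76 km/s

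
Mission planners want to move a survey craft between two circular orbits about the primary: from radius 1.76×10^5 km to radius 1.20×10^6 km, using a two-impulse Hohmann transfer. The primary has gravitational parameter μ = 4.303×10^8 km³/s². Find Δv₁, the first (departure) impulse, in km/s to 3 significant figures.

Δv₁ = 15.9 km/s

Semi-major axis of the transfer orbit: a_t = (1.760×10^5 + 1.200×10^6)/2 = 6.880×10^5 km.
On the circular orbit at r = 1.760×10^5 km, v_c = √(μ/r) = 49.446 km/s.
Transfer-orbit speed at the same r (vis-viva, a = a_t): v_t = √[μ(2/r − 1/a_t)] = 65.302 km/s.
Δv₁ = |v_t − v_c| = |65.302 − 49.446| = 15.86 km/s.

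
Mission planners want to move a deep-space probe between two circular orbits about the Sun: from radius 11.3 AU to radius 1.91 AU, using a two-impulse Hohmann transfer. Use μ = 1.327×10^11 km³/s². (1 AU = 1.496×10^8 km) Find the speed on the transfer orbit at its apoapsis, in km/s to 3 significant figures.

In km: r₁ = 11.3 × 1.496×10^8 = 1.69048×10^9 km; r₂ = 1.91 × 1.496×10^8 = 2.85736×10^8 km.
Semi-major axis of the transfer orbit: a_t = (1.69048×10^9 + 2.85736×10^8)/2 = 9.88108×10^8 km.
At apoapsis, r = 1.69048×10^9 km.
From the vis-viva equation, v = √[μ(2/r − 1/a_t)] = 4.764 km/s.

v = 4.76 km/s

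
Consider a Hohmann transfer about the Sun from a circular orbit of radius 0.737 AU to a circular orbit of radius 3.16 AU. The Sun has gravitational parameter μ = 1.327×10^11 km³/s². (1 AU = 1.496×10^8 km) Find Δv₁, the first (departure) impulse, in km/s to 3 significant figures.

In km: r₁ = 0.737 × 1.496×10^8 = 1.102552×10^8 km; r₂ = 3.16 × 1.496×10^8 = 4.72736×10^8 km.
Transfer-ellipse semi-major axis a_t = (r₁ + r₂)/2 = (1.102552×10^8 + 4.72736×10^8)/2 = 2.914956×10^8 km.
Circular speed at r = 1.102552×10^8 km: v_c = √(μ/r) = 34.6925 km/s.
Vis-viva on the transfer ellipse at r = 1.102552×10^8 km gives v_t = √[μ(2/r − 1/a_t)] = 44.1804 km/s.
Δv₁ = |v_t − v_c| = |44.1804 − 34.6925| = 9.488 km/s.

Δv₁ = 9.49 km/s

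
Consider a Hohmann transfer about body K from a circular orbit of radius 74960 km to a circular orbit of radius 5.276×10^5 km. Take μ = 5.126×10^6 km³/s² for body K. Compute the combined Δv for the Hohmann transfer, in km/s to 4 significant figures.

Δv = 4.236 km/s

The Hohmann ellipse has a_t = (r₁ + r₂)/2 = 3.0128×10^5 km.
Circular speed at r₁: v₁ = √(μ/r₁) = √(5.126×10^6/74960) = 8.2694 km/s.
Transfer-orbit speed at r₁ (vis-viva equation): v_p = √[μ(2/r₁ − 1/a_t)] = 10.943 km/s.
First burn Δv₁ = |v_p − v₁| = 2.674 km/s.
Circular speed at r₂: v₂ = √(μ/r₂) = 3.117 km/s.
Transfer-orbit speed at r₂: v_a = √[μ(2/r₂ − 1/a_t)] = 1.555 km/s.
Second burn Δv₂ = |v₂ − v_a| = 1.562 km/s.
Total Δv = Δv₁ + Δv₂ = 4.236 km/s.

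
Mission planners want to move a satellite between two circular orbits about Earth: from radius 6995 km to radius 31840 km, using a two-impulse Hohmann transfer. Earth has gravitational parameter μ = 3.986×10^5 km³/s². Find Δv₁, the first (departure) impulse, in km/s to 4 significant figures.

Δv₁ = 2.118 km/s

Transfer-ellipse semi-major axis a_t = (r₁ + r₂)/2 = (6995 + 31840)/2 = 19417.5 km.
Circular speed at r = 6995 km: v_c = √(μ/r) = 7.5487 km/s.
Vis-viva on the transfer ellipse at r = 6995 km gives v_t = √[μ(2/r − 1/a_t)] = 9.6664 km/s.
Δv₁ = |v_t − v_c| = |9.6664 − 7.5487| = 2.118 km/s.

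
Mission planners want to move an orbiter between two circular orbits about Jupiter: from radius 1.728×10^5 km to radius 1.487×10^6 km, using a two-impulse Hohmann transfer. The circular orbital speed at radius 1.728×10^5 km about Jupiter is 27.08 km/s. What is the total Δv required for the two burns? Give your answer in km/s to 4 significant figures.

Δv = 14.19 km/s

From the circular-orbit relation v² = μ/r at r = 1.728×10^5 km: μ = v²r = (27.08)² × 1.728×10^5 = 1.26719×10^8 km³/s².
Transfer-ellipse semi-major axis a_t = (r₁ + r₂)/2 = (1.728×10^5 + 1.487×10^6)/2 = 8.299×10^5 km.
Circular speed at r₁: v₁ = √(μ/r₁) = √(1.26719×10^8/1.728×10^5) = 27.080 km/s.
On the transfer ellipse at r₁, vis-viva gives v_p = √[μ(2/r₁ − 1/a_t)] = 36.249 km/s.
First burn Δv₁ = |v_p − v₁| = 9.169 km/s.
Circular speed at r₂: v₂ = √(μ/r₂) = 9.231 km/s.
Transfer-orbit speed at r₂: v_a = √[μ(2/r₂ − 1/a_t)] = 4.212 km/s.
Second burn Δv₂ = |v₂ − v_a| = 5.019 km/s.
Total Δv = Δv₁ + Δv₂ = 14.19 km/s.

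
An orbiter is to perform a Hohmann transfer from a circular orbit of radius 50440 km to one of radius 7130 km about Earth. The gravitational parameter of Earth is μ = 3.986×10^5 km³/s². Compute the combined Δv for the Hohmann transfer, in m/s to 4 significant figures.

Δv = 3833 m/s

The Hohmann ellipse has a_t = (r₁ + r₂)/2 = 28785 km.
Circular speed at r₁: v₁ = √(μ/r₁) = √(3.986×10^5/50440) = 2.811 km/s.
Transfer-orbit speed at r₁ (vis-viva): v_a = √[μ(2/r₁ − 1/a_t)] = 1.399 km/s.
First burn Δv₁ = |v_a − v₁| = 1.412 km/s.
Circular speed at r₂: v₂ = √(μ/r₂) = 7.477 km/s.
Transfer-orbit speed at r₂: v_p = √[μ(2/r₂ − 1/a_t)] = 9.898 km/s.
Second burn Δv₂ = |v₂ − v_p| = 2.421 km/s.
Total Δv = Δv₁ + Δv₂ = 3.833 km/s.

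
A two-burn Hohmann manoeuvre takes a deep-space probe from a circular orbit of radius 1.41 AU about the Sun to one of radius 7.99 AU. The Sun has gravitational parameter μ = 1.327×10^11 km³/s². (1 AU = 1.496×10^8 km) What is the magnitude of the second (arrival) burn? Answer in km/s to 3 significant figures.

In km: r₁ = 1.41 × 1.496×10^8 = 2.10936×10^8 km; r₂ = 7.99 × 1.496×10^8 = 1.195304×10^9 km.
Semi-major axis of the transfer orbit: a_t = (2.10936×10^8 + 1.195304×10^9)/2 = 7.0312×10^8 km.
On the circular orbit at r = 1.195304×10^9 km, v_c = √(μ/r) = 10.536 km/s.
Transfer-orbit speed at the same r (vis-viva, a = a_t): v_t = √[μ(2/r − 1/a_t)] = 5.7711 km/s.
Δv₂ = |v_t − v_c| = |5.7711 − 10.536| = 4.765 km/s.

Δv₂ = 4.77 km/s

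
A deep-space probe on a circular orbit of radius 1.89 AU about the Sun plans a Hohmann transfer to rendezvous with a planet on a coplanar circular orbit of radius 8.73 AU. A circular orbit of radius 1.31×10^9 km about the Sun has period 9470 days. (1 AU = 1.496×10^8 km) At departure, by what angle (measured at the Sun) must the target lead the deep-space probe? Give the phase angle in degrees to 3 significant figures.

From Kepler's third law T² = 4π²r³/μ at r = 1.31×10^9 km, T = 9470 days = 9470 × 86400 s = 8.18208×10^8 s: μ = 4π²r³/T² = 1.32570×10^11 km³/s².
In km: r₁ = 1.89 × 1.496×10^8 = 2.82744×10^8 km; r₂ = 8.73 × 1.496×10^8 = 1.306008×10^9 km.
Transfer-ellipse semi-major axis a_t = (r₁ + r₂)/2 = (2.82744×10^8 + 1.306008×10^9)/2 = 7.94376×10^8 km.
Transfer time t = π√(a_t³/μ) = 1.932×10^8 s.
Target angular speed ω₂ = √(μ/r₂³) = 7.714×10^-9 rad/s.
Angle swept by the target during transfer: ω₂·t = 1.4903 rad = 85.39°.
Arrival is 180° from departure on the ellipse, so φ = 180° − 85.39° = 94.6°.

φ = 94.6°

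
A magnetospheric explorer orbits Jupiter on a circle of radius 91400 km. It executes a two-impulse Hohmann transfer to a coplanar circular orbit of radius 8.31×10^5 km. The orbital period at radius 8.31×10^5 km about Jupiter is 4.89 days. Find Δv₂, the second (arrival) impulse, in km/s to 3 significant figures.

Δv₂ = 6.86 km/s

From Kepler's third law T² = 4π²r³/μ at r = 8.31×10^5 km, T = 4.89 days = 4.89 × 86400 s = 4.22496×10^5 s: μ = 4π²r³/T² = 1.26916×10^8 km³/s².
Transfer-ellipse semi-major axis a_t = (r₁ + r₂)/2 = (91400 + 8.310×10^5)/2 = 4.612×10^5 km.
Circular speed at r = 8.310×10^5 km: v_c = √(μ/r) = 12.3583 km/s.
Transfer-orbit speed at the same r (vis-viva, a = a_t): v_t = √[μ(2/r − 1/a_t)] = 5.50157 km/s.
Δv₂ = |v_t − v_c| = |5.50157 − 12.3583| = 6.857 km/s.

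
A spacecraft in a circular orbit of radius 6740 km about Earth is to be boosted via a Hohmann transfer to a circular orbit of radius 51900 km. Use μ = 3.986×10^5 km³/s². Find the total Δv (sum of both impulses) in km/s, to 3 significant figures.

Δv = 3.98 km/s

Transfer-ellipse semi-major axis a_t = (r₁ + r₂)/2 = (6740 + 51900)/2 = 29320 km.
Circular speed at r₁: v₁ = √(μ/r₁) = √(3.986×10^5/6740) = 7.69022 km/s.
Transfer-orbit speed at r₁ (vis-viva equation): v_p = √[μ(2/r₁ − 1/a_t)] = 10.2315 km/s.
First burn Δv₁ = |v_p − v₁| = 2.541 km/s.
At r₂, v₂ = √(μ/r₂) = 2.7713 km/s.
Transfer-orbit speed at r₂: v_a = √[μ(2/r₂ − 1/a_t)] = 1.3287 km/s.
Second burn Δv₂ = |v₂ − v_a| = 1.443 km/s.
Total Δv = Δv₁ + Δv₂ = 3.984 km/s.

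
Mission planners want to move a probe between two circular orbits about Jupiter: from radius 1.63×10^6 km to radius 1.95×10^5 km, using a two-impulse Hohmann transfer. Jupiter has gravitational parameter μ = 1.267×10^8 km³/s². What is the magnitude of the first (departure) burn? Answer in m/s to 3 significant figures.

Δv₁ = 4740 m/s

Transfer-ellipse semi-major axis a_t = (r₁ + r₂)/2 = (1.630×10^6 + 1.950×10^5)/2 = 9.125×10^5 km.
On the circular orbit at r = 1.630×10^6 km, v_c = √(μ/r) = 8.8165 km/s.
Transfer-orbit speed at the same r (vis-viva, a = a_t): v_t = √[μ(2/r − 1/a_t)] = 4.0756 km/s.
Δv₁ = |v_t − v_c| = |4.0756 − 8.8165| = 4.741 km/s.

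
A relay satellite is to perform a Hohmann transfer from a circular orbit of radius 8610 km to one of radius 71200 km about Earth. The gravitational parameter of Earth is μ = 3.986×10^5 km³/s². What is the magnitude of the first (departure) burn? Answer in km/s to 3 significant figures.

Δv₁ = 2.28 km/s

The Hohmann ellipse has a_t = (r₁ + r₂)/2 = 39905 km.
Circular speed at r = 8610 km: v_c = √(μ/r) = 6.80404 km/s.
Vis-viva on the transfer ellipse at r = 8610 km gives v_t = √[μ(2/r − 1/a_t)] = 9.08853 km/s.
Δv₁ = |v_t − v_c| = |9.08853 − 6.80404| = 2.284 km/s.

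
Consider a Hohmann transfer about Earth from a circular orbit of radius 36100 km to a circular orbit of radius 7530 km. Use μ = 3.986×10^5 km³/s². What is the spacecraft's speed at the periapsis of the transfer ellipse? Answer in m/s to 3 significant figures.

Transfer-ellipse semi-major axis a_t = (r₁ + r₂)/2 = (36100 + 7530)/2 = 21815 km.
The periapsis of the transfer ellipse is at r = 7530 km.
Applying v² = μ(2/r − 1/a_t): v = 9.359 km/s.

v = 9360 m/s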